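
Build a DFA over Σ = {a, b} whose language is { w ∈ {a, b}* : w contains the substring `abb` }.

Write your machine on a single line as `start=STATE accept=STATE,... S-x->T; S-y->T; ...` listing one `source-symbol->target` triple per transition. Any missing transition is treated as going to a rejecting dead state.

start=q0; accept=q3; q0-a->q1; q0-b->q0; q1-a->q1; q1-b->q2; q2-a->q1; q2-b->q3; q3-a->q3; q3-b->q3

States q0..q2 record the length of the longest prefix of `abb` that matches the current input suffix. Reaching q3 means `abb` has been seen, and we stay there forever. Accept from q3.
4 states suffice.
        a   b  
>  q0   q1  q0 
   q1   q1  q2 
   q2   q1  q3 
 * q3   q3  q3 
(> = start, * = accepting)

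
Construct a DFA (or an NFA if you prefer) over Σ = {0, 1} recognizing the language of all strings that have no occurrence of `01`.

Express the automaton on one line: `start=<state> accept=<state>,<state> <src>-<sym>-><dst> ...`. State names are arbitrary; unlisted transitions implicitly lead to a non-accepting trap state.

start=q0 accept=q0,q1 q0-0->q1 q0-1->q0 q1-0->q1 q1-1->q2 q2-0->q2 q2-1->q2

This is the complement of 'contains `01`'. Use the same substring-matching states — q0 through q2 holding how much of `01` has just been matched — but flip the accepting set: everything except the trap q2 accepts.
3 states suffice.
        0   1  
>* q0   q1  q0 
 * q1   q1  q2 
   q2   q2  q2 
(> = start, * = accepting)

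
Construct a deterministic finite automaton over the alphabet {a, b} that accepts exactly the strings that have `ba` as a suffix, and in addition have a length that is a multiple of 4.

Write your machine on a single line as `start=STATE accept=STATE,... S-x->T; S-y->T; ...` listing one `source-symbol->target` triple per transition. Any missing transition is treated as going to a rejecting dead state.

Handle the two conditions separately and then intersect. The first has 3 states tracking how much of the suffix `ba` has currently been matched; the second has 4 states tracking the input length modulo 4. A product state is a pair (one from each), accepting exactly when both do. After merging equivalent states the machine shrinks.
        a   b  
>  q0   q1  q1 
   q1   q2  q2 
   q2   q3  q4 
   q3   q0  q0 
   q4   q5  q0 
 * q5   q1  q1 
(> = start, * = accepting)

start=q0; accept=q5; q0-a->q1; q0-b->q1; q1-a->q2; q1-b->q2; q2-a->q3; q2-b->q4; q3-a->q0; q3-b->q0; q4-a->q5; q4-b->q0; q5-a->q1; q5-b->q1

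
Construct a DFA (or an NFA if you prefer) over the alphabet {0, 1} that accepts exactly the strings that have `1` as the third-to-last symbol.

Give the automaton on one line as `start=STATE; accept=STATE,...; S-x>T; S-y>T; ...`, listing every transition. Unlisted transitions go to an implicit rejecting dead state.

start=q0; accept=q11,q12,q13,q14; q0-0>q1; q0-1>q2; q1-0>q3; q1-1>q4; q2-0>q5; q2-1>q6; q3-0>q7; q3-1>q8; q4-0>q9; q4-1>q10; q5-0>q11; q5-1>q12; q6-0>q13; q6-1>q14; q7-0>q7; q7-1>q8; q8-0>q9; q8-1>q10; q9-0>q11; q9-1>q12; q10-0>q13; q10-1>q14; q11-0>q7; q11-1>q8; q12-0>q9; q12-1>q10; q13-0>q11; q13-1>q12; q14-0>q13; q14-1>q14

A DFA must remember the last 3 symbols (since which symbol is third-to-last isn't known until the input ends). Use one state per possible window of the last ≤3 symbols; accept from those whose window starts with `1`.
15 states suffice.
          0    1  
>  q0     q1   q2 
   q1     q3   q4 
   q2     q5   q6 
   q3     q7   q8 
   q4     q9  q10 
   q5    q11  q12 
   q6    q13  q14 
   q7     q7   q8 
   q8     q9  q10 
   q9    q11  q12 
   q10   q13  q14 
 * q11    q7   q8 
 * q12    q9  q10 
 * q13   q11  q12 
 * q14   q13  q14 
(> = start, * = accepting)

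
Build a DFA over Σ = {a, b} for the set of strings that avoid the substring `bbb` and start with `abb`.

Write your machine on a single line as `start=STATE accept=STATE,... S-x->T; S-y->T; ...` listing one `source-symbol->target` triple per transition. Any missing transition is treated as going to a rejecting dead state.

start=s0; accept=s4,s5,s6; s0-a->s1; s0-b->s2; s1-a->s2; s1-b->s3; s2-a->s2; s2-b->s2; s3-a->s2; s3-b->s4; s4-a->s5; s4-b->s2; s5-a->s5; s5-b->s6; s6-a->s5; s6-b->s4

Handle the two conditions separately and then intersect. One (4 states) tracks partial matches of the forbidden pattern `bbb`; the other (5 states) tracks whether the input so far still matches the prefix `abb`. Each combined state is a pair, one component from each; accept when both components accept. Minimizing collapses redundant product states.
        a   b  
>  s0   s1  s2 
   s1   s2  s3 
   s2   s2  s2 
   s3   s2  s4 
 * s4   s5  s2 
 * s5   s5  s6 
 * s6   s5  s4 
(> = start, * = accepting)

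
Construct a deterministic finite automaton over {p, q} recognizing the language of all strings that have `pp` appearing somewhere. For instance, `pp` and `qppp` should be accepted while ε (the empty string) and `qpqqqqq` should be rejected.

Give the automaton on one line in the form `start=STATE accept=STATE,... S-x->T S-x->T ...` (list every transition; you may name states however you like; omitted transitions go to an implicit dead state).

States A..B record the length of the longest prefix of `pp` that matches the current input suffix. Reaching C means `pp` has been seen, and we stay there forever. Accept from C.
3 states suffice.
       p  q 
>  A   B  A 
   B   C  A 
 * C   C  C 
(> = start, * = accepting)

start=A accept=C A-p->B A-q->A B-p->C B-q->A C-p->C C-q->C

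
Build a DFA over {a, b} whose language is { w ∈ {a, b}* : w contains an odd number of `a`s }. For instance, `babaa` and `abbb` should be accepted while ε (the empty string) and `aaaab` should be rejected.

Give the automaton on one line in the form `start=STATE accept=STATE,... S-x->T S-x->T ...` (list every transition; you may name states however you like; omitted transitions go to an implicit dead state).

start=q0 accept=q1 q0-a->q1 q0-b->q0 q1-a->q0 q1-b->q1

The only thing that matters is how many `a`s have appeared, reduced mod 2. Use one state per residue: q0 for 0, …, q1 for 1. Reading `a` moves to the next residue; anything else stays put. q1 is accepting.
A 2-state machine:
        a   b  
>  q0   q1  q0 
 * q1   q0  q1 
(> = start, * = accepting)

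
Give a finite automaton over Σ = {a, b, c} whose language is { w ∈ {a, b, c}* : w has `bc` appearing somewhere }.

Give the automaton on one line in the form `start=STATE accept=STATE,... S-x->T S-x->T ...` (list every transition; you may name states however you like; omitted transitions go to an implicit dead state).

Track how much of `bc` has been matched so far: state q0 is no progress, q2 is the absorbing accept state reached once `bc` has occurred. Intermediate states record partial matches; on a mismatch, fall back to the longest reusable overlap.
A 3-state machine:
        a   b   c  
>  q0   q0  q1  q0 
   q1   q0  q1  q2 
 * q2   q2  q2  q2 
(> = start, * = accepting)

start=q0 accept=q2 q0-a->q0 q0-b->q1 q0-c->q0 q1-a->q0 q1-b->q1 q1-c->q2 q2-a->q2 q2-b->q2 q2-c->q2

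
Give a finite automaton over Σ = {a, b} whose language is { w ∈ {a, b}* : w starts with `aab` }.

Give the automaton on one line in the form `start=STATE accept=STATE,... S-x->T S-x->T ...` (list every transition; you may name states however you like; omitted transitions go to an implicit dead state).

start=q0 accept=q3 q0-a->q1 q0-b->q4 q1-a->q2 q1-b->q4 q2-a->q4 q2-b->q3 q3-a->q3 q3-b->q3 q4-a->q4 q4-b->q4

Check the first 3 symbols one by one: q0 through q2 record how many have matched `aab` so far; any wrong symbol goes to the dead state q4. After all 3 match we enter the accepting sink q3.
With 5 states:
        a   b  
>  q0   q1  q4 
   q1   q2  q4 
   q2   q4  q3 
 * q3   q3  q3 
   q4   q4  q4 
(> = start, * = accepting)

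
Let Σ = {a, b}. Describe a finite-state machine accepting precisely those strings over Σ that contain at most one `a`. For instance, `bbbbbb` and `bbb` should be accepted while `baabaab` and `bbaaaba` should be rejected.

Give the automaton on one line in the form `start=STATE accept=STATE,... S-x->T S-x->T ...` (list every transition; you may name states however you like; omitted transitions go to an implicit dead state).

Count `a`s, saturating at 2: state q0 means no `a` yet, q1 means one `a` seen, q2 means more than one. Each `a` increments (capped at q2); other symbols loop. Accept from {q0, q1}.
3 states suffice.
        a   b  
>* q0   q1  q0 
 * q1   q2  q1 
   q2   q2  q2 
(> = start, * = accepting)

start=q0 accept=q0,q1 q0-a->q1 q0-b->q0 q1-a->q2 q1-b->q1 q2-a->q2 q2-b->q2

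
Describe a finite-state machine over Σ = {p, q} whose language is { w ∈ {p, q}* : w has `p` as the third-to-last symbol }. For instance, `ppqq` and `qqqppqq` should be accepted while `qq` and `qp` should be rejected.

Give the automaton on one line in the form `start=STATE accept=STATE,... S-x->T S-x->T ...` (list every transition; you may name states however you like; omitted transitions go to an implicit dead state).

Because acceptance depends on a position counted from the end, the machine has to buffer the most recent 3 symbols. Make each state the string of the last up-to-3 symbols read; on input `x` shift the window left and append `x`. Accept when the buffered window has length 3 and begins with `p`.
A 15-state machine:
          p    q  
>  S0     S1   S2 
   S1     S3   S4 
   S2     S5   S6 
   S3     S7   S8 
   S4     S9  S10 
   S5    S11  S12 
   S6    S13  S14 
 * S7     S7   S8 
 * S8     S9  S10 
 * S9    S11  S12 
 * S10   S13  S14 
   S11    S7   S8 
   S12    S9  S10 
   S13   S11  S12 
   S14   S13  S14 
(> = start, * = accepting)

start=S0 accept=S7,S8,S9,S10 S0-p->S1 S0-q->S2 S1-p->S3 S1-q->S4 S2-p->S5 S2-q->S6 S3-p->S7 S3-q->S8 S4-p->S9 S4-q->S10 S5-p->S11 S5-q->S12 S6-p->S13 S6-q->S14 S7-p->S7 S7-q->S8 S8-p->S9 S8-q->S10 S9-p->S11 S9-q->S12 S10-p->S13 S10-q->S14 S11-p->S7 S11-q->S8 S12-p->S9 S12-q->S10 S13-p->S11 S13-q->S12 S14-p->S13 S14-q->S14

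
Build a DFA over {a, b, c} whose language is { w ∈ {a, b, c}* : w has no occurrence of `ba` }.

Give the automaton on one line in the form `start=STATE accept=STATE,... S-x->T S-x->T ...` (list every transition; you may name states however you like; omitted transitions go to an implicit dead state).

Track partial matches of the forbidden pattern `ba`. State S2 is a dead state reached once `ba` has occurred; every other state accepts. S0 means no part of `ba` is currently matched.
        a   b   c  
>* S0   S0  S1  S0 
 * S1   S2  S1  S0 
   S2   S2  S2  S2 
(> = start, * = accepting)

start=S0 accept=S0,S1 S0-a->S0 S0-b->S1 S0-c->S0 S1-a->S2 S1-b->S1 S1-c->S0 S2-a->S2 S2-b->S2 S2-c->S2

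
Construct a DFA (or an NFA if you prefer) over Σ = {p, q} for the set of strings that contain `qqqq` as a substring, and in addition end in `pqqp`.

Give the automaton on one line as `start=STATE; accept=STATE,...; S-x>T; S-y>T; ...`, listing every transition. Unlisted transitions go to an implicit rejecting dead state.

start=A; accept=I; A-p>A; A-q>B; B-p>A; B-q>C; C-p>A; C-q>D; D-p>A; D-q>E; E-p>F; E-q>E; F-p>F; F-q>G; G-p>F; G-q>H; H-p>I; H-q>E; I-p>F; I-q>G

Build one automaton per condition and run them in lockstep. The first has 5 states tracking whether and how much of `qqqq` has been seen; the second has 5 states tracking how much of the suffix `pqqp` has currently been matched. A product state is a pair (one from each), accepting exactly when both do. After merging equivalent states the machine shrinks.
9 states suffice.
       p  q 
>  A   A  B 
   B   A  C 
   C   A  D 
   D   A  E 
   E   F  E 
   F   F  G 
   G   F  H 
   H   I  E 
 * I   F  G 
(> = start, * = accepting)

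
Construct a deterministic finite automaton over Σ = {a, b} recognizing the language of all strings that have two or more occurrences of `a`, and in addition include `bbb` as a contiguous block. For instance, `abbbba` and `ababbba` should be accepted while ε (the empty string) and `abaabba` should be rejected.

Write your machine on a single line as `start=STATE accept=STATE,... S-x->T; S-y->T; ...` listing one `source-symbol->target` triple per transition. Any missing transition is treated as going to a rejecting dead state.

start=q0; accept=q14,q15; q0-a->q1; q0-b->q2; q1-a->q3; q1-b->q4; q2-a->q1; q2-b->q5; q3-a->q6; q3-b->q7; q4-a->q3; q4-b->q8; q5-a->q1; q5-b->q9; q6-a->q6; q6-b->q10; q7-a->q6; q7-b->q11; q8-a->q3; q8-b->q12; q9-a->q12; q9-b->q9; q10-a->q6; q10-b->q13; q11-a->q6; q11-b->q14; q12-a->q14; q12-b->q12; q13-a->q6; q13-b->q15; q14-a->q15; q14-b->q14; q15-a->q15; q15-b->q15

Handle the two conditions separately and then intersect. One (4 states) tracks the count of `a`s, saturating at 3; the other (4 states) tracks whether and how much of `bbb` has been seen. Each combined state is a pair, one component from each; accept when both components accept.
16 states suffice.
          a    b  
>  q0     q1   q2 
   q1     q3   q4 
   q2     q1   q5 
   q3     q6   q7 
   q4     q3   q8 
   q5     q1   q9 
   q6     q6  q10 
   q7     q6  q11 
   q8     q3  q12 
   q9    q12   q9 
   q10    q6  q13 
   q11    q6  q14 
   q12   q14  q12 
   q13    q6  q15 
 * q14   q15  q14 
 * q15   q15  q15 
(> = start, * = accepting)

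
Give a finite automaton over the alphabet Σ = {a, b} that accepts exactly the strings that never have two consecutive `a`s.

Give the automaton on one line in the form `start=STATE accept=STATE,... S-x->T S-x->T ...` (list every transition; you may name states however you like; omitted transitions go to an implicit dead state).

Track partial matches of the forbidden pattern `aa`. State s2 is a dead state reached once `aa` has occurred; every other state accepts. s0 means no part of `aa` is currently matched.
With 3 states:
        a   b  
>* s0   s1  s0 
 * s1   s2  s0 
   s2   s2  s2 
(> = start, * = accepting)

start=s0 accept=s0,s1 s0-a->s1 s0-b->s0 s1-a->s2 s1-b->s0 s2-a->s2 s2-b->s2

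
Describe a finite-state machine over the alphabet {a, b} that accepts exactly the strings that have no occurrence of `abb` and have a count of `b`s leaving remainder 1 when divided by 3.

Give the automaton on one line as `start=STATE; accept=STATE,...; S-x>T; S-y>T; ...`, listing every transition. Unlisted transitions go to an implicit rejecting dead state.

Build one automaton per condition and run them in lockstep. One (4 states) tracks partial matches of the forbidden pattern `abb`; the other (3 states) tracks the count of `b`s modulo 3. Each combined state is a pair, one component from each; accept when both components accept.
With 12 states:
          a    b  
>  q0     q1   q2 
   q1     q1   q3 
 * q2     q4   q5 
 * q3     q4   q6 
 * q4     q4   q7 
   q5     q8   q0 
   q6     q6   q9 
   q7     q8   q9 
   q8     q8  q10 
   q9     q9  q11 
   q10    q1  q11 
   q11   q11   q6 
(> = start, * = accepting)

start=q0; accept=q2,q3,q4; q0-a>q1; q0-b>q2; q1-a>q1; q1-b>q3; q2-a>q4; q2-b>q5; q3-a>q4; q3-b>q6; q4-a>q4; q4-b>q7; q5-a>q8; q5-b>q0; q6-a>q6; q6-b>q9; q7-a>q8; q7-b>q9; q8-a>q8; q8-b>q10; q9-a>q9; q9-b>q11; q10-a>q1; q10-b>q11; q11-a>q11; q11-b>q6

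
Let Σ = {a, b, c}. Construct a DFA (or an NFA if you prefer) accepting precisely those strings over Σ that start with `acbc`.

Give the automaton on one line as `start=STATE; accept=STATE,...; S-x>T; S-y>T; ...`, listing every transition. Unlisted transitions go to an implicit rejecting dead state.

Check the first 4 symbols one by one: q0 through q3 record how many have matched `acbc` so far; any wrong symbol goes to the dead state q5. After all 4 match we enter the accepting sink q4.
6 states suffice.
        a   b   c  
>  q0   q1  q5  q5 
   q1   q5  q5  q2 
   q2   q5  q3  q5 
   q3   q5  q5  q4 
 * q4   q4  q4  q4 
   q5   q5  q5  q5 
(> = start, * = accepting)

start=q0; accept=q4; q0-a>q1; q0-b>q5; q0-c>q5; q1-a>q5; q1-b>q5; q1-c>q2; q2-a>q5; q2-b>q3; q2-c>q5; q3-a>q5; q3-b>q5; q3-c>q4; q4-a>q4; q4-b>q4; q4-c>q4; q5-a>q5; q5-b>q5; q5-c>q5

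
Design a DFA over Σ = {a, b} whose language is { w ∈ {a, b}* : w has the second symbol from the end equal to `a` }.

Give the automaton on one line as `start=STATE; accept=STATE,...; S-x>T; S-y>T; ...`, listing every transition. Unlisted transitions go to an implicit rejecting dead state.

start=q0; accept=q3,q4; q0-a>q1; q0-b>q2; q1-a>q3; q1-b>q4; q2-a>q5; q2-b>q6; q3-a>q3; q3-b>q4; q4-a>q5; q4-b>q6; q5-a>q3; q5-b>q4; q6-a>q5; q6-b>q6

Because acceptance depends on a position counted from the end, the machine has to buffer the most recent 2 symbols. Make each state the string of the last up-to-2 symbols read; on input `x` shift the window left and append `x`. Accept when the buffered window has length 2 and begins with `a`.
        a   b  
>  q0   q1  q2 
   q1   q3  q4 
   q2   q5  q6 
 * q3   q3  q4 
 * q4   q5  q6 
   q5   q3  q4 
   q6   q5  q6 
(> = start, * = accepting)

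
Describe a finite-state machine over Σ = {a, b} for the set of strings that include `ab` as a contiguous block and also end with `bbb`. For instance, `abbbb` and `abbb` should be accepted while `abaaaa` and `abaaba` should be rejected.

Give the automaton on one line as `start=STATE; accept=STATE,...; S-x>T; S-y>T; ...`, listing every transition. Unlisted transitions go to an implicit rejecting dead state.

start=q0; accept=q4; q0-a>q1; q0-b>q0; q1-a>q1; q1-b>q2; q2-a>q1; q2-b>q3; q3-a>q1; q3-b>q4; q4-a>q1; q4-b>q4

Handle the two conditions separately and then intersect. The first has 3 states tracking whether and how much of `ab` has been seen; the second has 4 states tracking how much of the suffix `bbb` has currently been matched. A product state is a pair (one from each), accepting exactly when both do. Minimizing collapses redundant product states.
A 5-state machine:
        a   b  
>  q0   q1  q0 
   q1   q1  q2 
   q2   q1  q3 
   q3   q1  q4 
 * q4   q1  q4 
(> = start, * = accepting)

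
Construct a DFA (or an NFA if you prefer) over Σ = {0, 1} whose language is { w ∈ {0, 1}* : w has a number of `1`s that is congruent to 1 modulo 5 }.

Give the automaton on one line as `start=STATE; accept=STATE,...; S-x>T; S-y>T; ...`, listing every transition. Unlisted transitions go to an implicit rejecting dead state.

start=A; accept=B; A-0>A; A-1>B; B-0>B; B-1>C; C-0>C; C-1>D; D-0>D; D-1>E; E-0>E; E-1>A

Keep the running count of `1`s modulo 5: each `1` advances along the cycle A → B → C → D → E → A while other symbols loop. Accept at B.
5 states suffice.
       0  1 
>  A   A  B 
 * B   B  C 
   C   C  D 
   D   D  E 
   E   E  A 
(> = start, * = accepting)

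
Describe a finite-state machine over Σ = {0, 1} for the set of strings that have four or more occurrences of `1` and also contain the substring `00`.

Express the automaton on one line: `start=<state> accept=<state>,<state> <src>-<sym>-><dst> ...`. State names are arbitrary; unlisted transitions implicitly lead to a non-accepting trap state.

start=S0 accept=S15,S17 S0-0->S1 S0-1->S2 S1-0->S3 S1-1->S2 S2-0->S4 S2-1->S5 S3-0->S3 S3-1->S6 S4-0->S6 S4-1->S5 S5-0->S7 S5-1->S8 S6-0->S6 S6-1->S9 S7-0->S9 S7-1->S8 S8-0->S10 S8-1->S11 S9-0->S9 S9-1->S12 S10-0->S12 S10-1->S11 S11-0->S13 S11-1->S14 S12-0->S12 S12-1->S15 S13-0->S15 S13-1->S14 S14-0->S16 S14-1->S14 S15-0->S15 S15-1->S17 S16-0->S17 S16-1->S14 S17-0->S17 S17-1->S17

Handle the two conditions separately and then intersect. The first has 6 states tracking the count of `1`s, saturating at 5; the second has 3 states tracking whether and how much of `00` has been seen. A product state is a pair (one from each), accepting exactly when both do.
          0    1  
>  S0     S1   S2 
   S1     S3   S2 
   S2     S4   S5 
   S3     S3   S6 
   S4     S6   S5 
   S5     S7   S8 
   S6     S6   S9 
   S7     S9   S8 
   S8    S10  S11 
   S9     S9  S12 
   S10   S12  S11 
   S11   S13  S14 
   S12   S12  S15 
   S13   S15  S14 
   S14   S16  S14 
 * S15   S15  S17 
   S16   S17  S14 
 * S17   S17  S17 
(> = start, * = accepting)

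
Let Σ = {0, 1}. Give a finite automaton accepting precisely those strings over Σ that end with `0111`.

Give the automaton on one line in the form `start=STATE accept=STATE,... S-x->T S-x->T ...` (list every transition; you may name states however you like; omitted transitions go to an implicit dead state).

Remember how much of `0111` the current input suffix matches. State q0 means no match yet; q1 means the last symbol is `0`; q2 means the last 2 symbols are `01`; q3 means the last 3 symbols are `011`; q4 means the last 4 symbols are `0111`. Only q4 accepts. On a mismatch, fall back to the longest proper suffix that is still a prefix of `0111`.
        0   1  
>  q0   q1  q0 
   q1   q1  q2 
   q2   q1  q3 
   q3   q1  q4 
 * q4   q1  q0 
(> = start, * = accepting)

start=q0 accept=q4 q0-0->q1 q0-1->q0 q1-0->q1 q1-1->q2 q2-0->q1 q2-1->q3 q3-0->q1 q3-1->q4 q4-0->q1 q4-1->q0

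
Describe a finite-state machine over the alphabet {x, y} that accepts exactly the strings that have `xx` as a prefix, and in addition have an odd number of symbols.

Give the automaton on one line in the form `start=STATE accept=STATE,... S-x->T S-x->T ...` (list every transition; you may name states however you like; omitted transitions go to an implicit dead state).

Handle the two conditions separately and then intersect. One (4 states) tracks whether the input so far still matches the prefix `xx`; the other (2 states) tracks the input length modulo 2. Each combined state is a pair, one component from each; accept when both components accept.
6 states suffice.
       x  y 
>  A   B  C 
   B   D  E 
   C   E  E 
   D   F  F 
   E   C  C 
 * F   D  D 
(> = start, * = accepting)

start=A accept=F A-x->B A-y->C B-x->D B-y->E C-x->E C-y->E D-x->F D-y->F E-x->C E-y->C F-x->D F-y->D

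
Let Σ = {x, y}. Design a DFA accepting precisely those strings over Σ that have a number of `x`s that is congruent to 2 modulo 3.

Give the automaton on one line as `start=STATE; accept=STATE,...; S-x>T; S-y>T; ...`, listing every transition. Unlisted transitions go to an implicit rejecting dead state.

Keep the running count of `x`s modulo 3: each `x` advances along the cycle s0 → s1 → s2 → s0 while other symbols loop. Accept at s2.
A 3-state machine:
        x   y  
>  s0   s1  s0 
   s1   s2  s1 
 * s2   s0  s2 
(> = start, * = accepting)

start=s0; accept=s2; s0-x>s1; s0-y>s0; s1-x>s2; s1-y>s1; s2-x>s0; s2-y>s2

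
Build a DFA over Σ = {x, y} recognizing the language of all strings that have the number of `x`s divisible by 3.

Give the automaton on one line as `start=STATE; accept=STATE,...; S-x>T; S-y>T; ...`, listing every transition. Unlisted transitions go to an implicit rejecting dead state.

The only thing that matters is how many `x`s have appeared, reduced mod 3. Use one state per residue: A for 0, …, C for 2. Reading `x` moves to the next residue; anything else stays put. A is accepting.
A 3-state machine:
       x  y 
>* A   B  A 
   B   C  B 
   C   A  C 
(> = start, * = accepting)

start=A; accept=A; A-x>B; A-y>A; B-x>C; B-y>B; C-x>A; C-y>C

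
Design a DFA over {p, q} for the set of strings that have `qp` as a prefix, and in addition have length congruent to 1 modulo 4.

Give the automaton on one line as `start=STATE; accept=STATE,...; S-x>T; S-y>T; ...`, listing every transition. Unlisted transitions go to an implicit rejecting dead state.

Build one automaton per condition and run them in lockstep. The first has 4 states tracking whether the input so far still matches the prefix `qp`; the second has 4 states tracking the input length modulo 4. A product state is a pair (one from each), accepting exactly when both do. Equivalent product states are then merged.
With 7 states:
        p   q  
>  s0   s1  s2 
   s1   s1  s1 
   s2   s3  s1 
   s3   s4  s4 
   s4   s5  s5 
   s5   s6  s6 
 * s6   s3  s3 
(> = start, * = accepting)

start=s0; accept=s6; s0-p>s1; s0-q>s2; s1-p>s1; s1-q>s1; s2-p>s3; s2-q>s1; s3-p>s4; s3-q>s4; s4-p>s5; s4-q>s5; s5-p>s6; s5-q>s6; s6-p>s3; s6-q>s3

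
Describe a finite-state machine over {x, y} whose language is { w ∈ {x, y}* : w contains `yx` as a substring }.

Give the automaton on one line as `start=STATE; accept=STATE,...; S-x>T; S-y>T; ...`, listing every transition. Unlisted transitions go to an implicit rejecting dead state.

Track how much of `yx` has been matched so far: state q0 is no progress, q2 is the absorbing accept state reached once `yx` has occurred. Intermediate states record partial matches; on a mismatch, fall back to the longest reusable overlap.
A 3-state machine:
        x   y  
>  q0   q0  q1 
   q1   q2  q1 
 * q2   q2  q2 
(> = start, * = accepting)

start=q0; accept=q2; q0-x>q0; q0-y>q1; q1-x>q2; q1-y>q1; q2-x>q2; q2-y>q2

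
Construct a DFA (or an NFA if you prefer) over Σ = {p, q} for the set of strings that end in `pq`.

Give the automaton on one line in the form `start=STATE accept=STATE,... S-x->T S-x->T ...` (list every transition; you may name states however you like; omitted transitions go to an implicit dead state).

start=s0 accept=s2 s0-p->s1 s0-q->s0 s1-p->s1 s1-q->s2 s2-p->s1 s2-q->s0

Remember how much of `pq` the current input suffix matches. State s0 means no match yet; s1 means the last symbol is `p`; s2 means the last 2 symbols are `pq`. Only s2 accepts. On a mismatch, fall back to the longest proper suffix that is still a prefix of `pq`.
With 3 states:
        p   q  
>  s0   s1  s0 
   s1   s1  s2 
 * s2   s1  s0 
(> = start, * = accepting)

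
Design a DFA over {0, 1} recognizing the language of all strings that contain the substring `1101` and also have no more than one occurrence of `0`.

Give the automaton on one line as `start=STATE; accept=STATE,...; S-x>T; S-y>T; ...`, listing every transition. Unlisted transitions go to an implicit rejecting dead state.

Build one automaton per condition and run them in lockstep. The first has 5 states tracking whether and how much of `1101` has been seen; the second has 3 states tracking the count of `0`s, saturating at 2. A product state is a pair (one from each), accepting exactly when both do. After merging equivalent states the machine shrinks.
        0   1  
>  q0   q1  q2 
   q1   q1  q1 
   q2   q1  q3 
   q3   q4  q3 
   q4   q1  q5 
 * q5   q1  q5 
(> = start, * = accepting)

start=q0; accept=q5; q0-0>q1; q0-1>q2; q1-0>q1; q1-1>q1; q2-0>q1; q2-1>q3; q3-0>q4; q3-1>q3; q4-0>q1; q4-1>q5; q5-0>q1; q5-1>q5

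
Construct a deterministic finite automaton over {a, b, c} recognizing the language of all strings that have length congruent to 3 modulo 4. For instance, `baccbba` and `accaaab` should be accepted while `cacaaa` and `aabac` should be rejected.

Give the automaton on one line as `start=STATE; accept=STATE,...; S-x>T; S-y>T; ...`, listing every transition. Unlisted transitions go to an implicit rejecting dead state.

Only the length mod 4 matters, so use a 4-cycle: from any state, every input symbol moves to the next state, wrapping q3 back to q0. Mark q3 accepting.
4 states suffice.
        a   b   c  
>  q0   q1  q1  q1 
   q1   q2  q2  q2 
   q2   q3  q3  q3 
 * q3   q0  q0  q0 
(> = start, * = accepting)

start=q0; accept=q3; q0-a>q1; q0-b>q1; q0-c>q1; q1-a>q2; q1-b>q2; q1-c>q2; q2-a>q3; q2-b>q3; q2-c>q3; q3-a>q0; q3-b>q0; q3-c>q0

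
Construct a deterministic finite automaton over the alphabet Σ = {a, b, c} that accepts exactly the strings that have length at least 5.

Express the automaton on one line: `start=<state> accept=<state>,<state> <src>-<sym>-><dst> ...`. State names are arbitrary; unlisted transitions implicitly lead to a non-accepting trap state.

We only need to distinguish lengths 0, 1, …, 5, and '>5'. Chain S0 → S1 → S2 → S3 → S4 → S5 → S6 on every symbol, with S6 looping. Accepting states: {S5, S6}.
With 7 states:
        a   b   c  
>  S0   S1  S1  S1 
   S1   S2  S2  S2 
   S2   S3  S3  S3 
   S3   S4  S4  S4 
   S4   S5  S5  S5 
 * S5   S6  S6  S6 
 * S6   S6  S6  S6 
(> = start, * = accepting)

start=S0 accept=S5,S6 S0-a->S1 S0-b->S1 S0-c->S1 S1-a->S2 S1-b->S2 S1-c->S2 S2-a->S3 S2-b->S3 S2-c->S3 S3-a->S4 S3-b->S4 S3-c->S4 S4-a->S5 S4-b->S5 S4-c->S5 S5-a->S6 S5-b->S6 S5-c->S6 S6-a->S6 S6-b->S6 S6-c->S6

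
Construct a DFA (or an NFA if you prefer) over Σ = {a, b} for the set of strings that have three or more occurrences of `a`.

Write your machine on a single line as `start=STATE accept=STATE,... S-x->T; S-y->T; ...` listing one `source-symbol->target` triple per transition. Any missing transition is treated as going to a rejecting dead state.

start=s0; accept=s3,s4; s0-a->s1; s0-b->s0; s1-a->s2; s1-b->s1; s2-a->s3; s2-b->s2; s3-a->s4; s3-b->s3; s4-a->s4; s4-b->s4

Count `a`s, saturating at 4: states s0 through s3 mean 0 through 3 `a`s seen; s4 means more than 3. Each `a` increments (capped at s4); other symbols loop. Accept from {s3, s4}.
With 5 states:
        a   b  
>  s0   s1  s0 
   s1   s2  s1 
   s2   s3  s2 
 * s3   s4  s3 
 * s4   s4  s4 
(> = start, * = accepting)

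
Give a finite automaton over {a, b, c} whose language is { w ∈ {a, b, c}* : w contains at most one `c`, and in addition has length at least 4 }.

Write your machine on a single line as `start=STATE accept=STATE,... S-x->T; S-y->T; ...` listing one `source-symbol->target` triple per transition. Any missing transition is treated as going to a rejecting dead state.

start=q0; accept=q9,q10,q12,q13; q0-a->q1; q0-b->q1; q0-c->q2; q1-a->q3; q1-b->q3; q1-c->q4; q2-a->q4; q2-b->q4; q2-c->q5; q3-a->q6; q3-b->q6; q3-c->q7; q4-a->q7; q4-b->q7; q4-c->q8; q5-a->q8; q5-b->q8; q5-c->q8; q6-a->q9; q6-b->q9; q6-c->q10; q7-a->q10; q7-b->q10; q7-c->q11; q8-a->q11; q8-b->q11; q8-c->q11; q9-a->q12; q9-b->q12; q9-c->q13; q10-a->q13; q10-b->q13; q10-c->q14; q11-a->q14; q11-b->q14; q11-c->q14; q12-a->q12; q12-b->q12; q12-c->q13; q13-a->q13; q13-b->q13; q13-c->q14; q14-a->q14; q14-b->q14; q14-c->q14

Build one automaton per condition and run them in lockstep. One (3 states) tracks the count of `c`s, saturating at 2; the other (6 states) tracks the input length, saturating at 5. Each combined state is a pair, one component from each; accept when both components accept.
          a    b    c  
>  q0     q1   q1   q2 
   q1     q3   q3   q4 
   q2     q4   q4   q5 
   q3     q6   q6   q7 
   q4     q7   q7   q8 
   q5     q8   q8   q8 
   q6     q9   q9  q10 
   q7    q10  q10  q11 
   q8    q11  q11  q11 
 * q9    q12  q12  q13 
 * q10   q13  q13  q14 
   q11   q14  q14  q14 
 * q12   q12  q12  q13 
 * q13   q13  q13  q14 
   q14   q14  q14  q14 
(> = start, * = accepting)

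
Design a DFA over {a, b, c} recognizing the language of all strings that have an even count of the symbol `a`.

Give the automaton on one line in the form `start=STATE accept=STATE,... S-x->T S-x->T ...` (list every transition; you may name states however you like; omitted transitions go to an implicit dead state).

start=q0 accept=q0 q0-a->q1 q0-b->q0 q0-c->q0 q1-a->q0 q1-b->q1 q1-c->q1

The only thing that matters is how many `a`s have appeared, reduced mod 2. Use one state per residue: q0 for 0, …, q1 for 1. Reading `a` moves to the next residue; anything else stays put. q0 is accepting.
2 states suffice.
        a   b   c  
>* q0   q1  q0  q0 
   q1   q0  q1  q1 
(> = start, * = accepting)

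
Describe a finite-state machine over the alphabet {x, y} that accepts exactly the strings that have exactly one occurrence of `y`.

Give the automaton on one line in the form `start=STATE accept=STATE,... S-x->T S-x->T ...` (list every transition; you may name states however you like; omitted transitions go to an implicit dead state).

Count `y`s, saturating at 2: state q0 means no `y` yet, q1 means one `y` seen, q2 means more than one. Each `y` increments (capped at q2); other symbols loop. Accept from {q1}.
A 3-state machine:
        x   y  
>  q0   q0  q1 
 * q1   q1  q2 
   q2   q2  q2 
(> = start, * = accepting)

start=q0 accept=q1 q0-x->q0 q0-y->q1 q1-x->q1 q1-y->q2 q2-x->q2 q2-y->q2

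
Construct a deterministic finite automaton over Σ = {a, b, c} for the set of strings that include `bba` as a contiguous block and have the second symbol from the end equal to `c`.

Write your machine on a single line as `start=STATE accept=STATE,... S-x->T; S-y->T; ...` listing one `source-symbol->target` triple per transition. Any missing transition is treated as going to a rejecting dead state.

Handle the two conditions separately and then intersect. One (4 states) tracks whether and how much of `bba` has been seen; the other (13 states) tracks the last 2 symbols read. Each combined state is a pair, one component from each; accept when both components accept. After merging equivalent states the machine shrinks.
With 7 states:
        a   b   c  
>  q0   q0  q1  q0 
   q1   q0  q2  q0 
   q2   q3  q2  q0 
   q3   q3  q3  q4 
   q4   q5  q5  q6 
 * q5   q3  q3  q4 
 * q6   q5  q5  q6 
(> = start, * = accepting)

start=q0; accept=q5,q6; q0-a->q0; q0-b->q1; q0-c->q0; q1-a->q0; q1-b->q2; q1-c->q0; q2-a->q3; q2-b->q2; q2-c->q0; q3-a->q3; q3-b->q3; q3-c->q4; q4-a->q5; q4-b->q5; q4-c->q6; q5-a->q3; q5-b->q3; q5-c->q4; q6-a->q5; q6-b->q5; q6-c->q6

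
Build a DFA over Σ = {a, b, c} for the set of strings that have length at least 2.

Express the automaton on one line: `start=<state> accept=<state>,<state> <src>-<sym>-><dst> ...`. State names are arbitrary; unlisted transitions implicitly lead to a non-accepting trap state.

We only need to distinguish lengths 0, 1, …, 2, and '>2'. Chain q0 → q1 → q2 → q3 on every symbol, with q3 looping. Accepting states: {q2, q3}.
A 4-state machine:
        a   b   c  
>  q0   q1  q1  q1 
   q1   q2  q2  q2 
 * q2   q3  q3  q3 
 * q3   q3  q3  q3 
(> = start, * = accepting)

start=q0 accept=q2,q3 q0-a->q1 q0-b->q1 q0-c->q1 q1-a->q2 q1-b->q2 q1-c->q2 q2-a->q3 q2-b->q3 q2-c->q3 q3-a->q3 q3-b->q3 q3-c->q3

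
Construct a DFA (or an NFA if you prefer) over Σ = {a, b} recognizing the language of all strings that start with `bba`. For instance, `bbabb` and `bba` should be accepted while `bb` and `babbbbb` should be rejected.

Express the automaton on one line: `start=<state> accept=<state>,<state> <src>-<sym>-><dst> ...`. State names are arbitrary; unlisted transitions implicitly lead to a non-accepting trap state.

start=S0 accept=S3 S0-a->S4 S0-b->S1 S1-a->S4 S1-b->S2 S2-a->S3 S2-b->S4 S3-a->S3 S3-b->S3 S4-a->S4 S4-b->S4

Walk along `bba` while the input agrees: from S0 take `b` to S1, and so on. Any deviation drops to the rejecting sink S4. Once S3 is reached the prefix is confirmed and every continuation is accepted.
5 states suffice.
        a   b  
>  S0   S4  S1 
   S1   S4  S2 
   S2   S3  S4 
 * S3   S3  S3 
   S4   S4  S4 
(> = start, * = accepting)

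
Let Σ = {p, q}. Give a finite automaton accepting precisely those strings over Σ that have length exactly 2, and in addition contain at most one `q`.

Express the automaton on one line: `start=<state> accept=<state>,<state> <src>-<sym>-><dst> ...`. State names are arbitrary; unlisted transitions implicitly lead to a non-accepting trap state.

Run two small machines in parallel and take their product. The first has 4 states tracking the input length, saturating at 3; the second has 3 states tracking the count of `q`s, saturating at 2. A product state is a pair (one from each), accepting exactly when both do.
        p   q  
>  S0   S1  S2 
   S1   S3  S4 
   S2   S4  S5 
 * S3   S6  S7 
 * S4   S7  S8 
   S5   S8  S8 
   S6   S6  S7 
   S7   S7  S8 
   S8   S8  S8 
(> = start, * = accepting)

start=S0 accept=S3,S4 S0-p->S1 S0-q->S2 S1-p->S3 S1-q->S4 S2-p->S4 S2-q->S5 S3-p->S6 S3-q->S7 S4-p->S7 S4-q->S8 S5-p->S8 S5-q->S8 S6-p->S6 S6-q->S7 S7-p->S7 S7-q->S8 S8-p->S8 S8-q->S8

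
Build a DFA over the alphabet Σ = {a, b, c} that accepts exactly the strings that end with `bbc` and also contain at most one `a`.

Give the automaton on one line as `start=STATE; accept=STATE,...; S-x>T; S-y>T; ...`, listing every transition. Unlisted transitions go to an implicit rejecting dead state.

Handle the two conditions separately and then intersect. The first has 4 states tracking how much of the suffix `bbc` has currently been matched; the second has 3 states tracking the count of `a`s, saturating at 2. A product state is a pair (one from each), accepting exactly when both do.
A 12-state machine:
          a    b    c  
>  q0     q1   q2   q0 
   q1     q3   q4   q1 
   q2     q1   q5   q0 
   q3     q3   q6   q3 
   q4     q3   q7   q1 
   q5     q1   q5   q8 
   q6     q3   q9   q3 
   q7     q3   q7  q10 
 * q8     q1   q2   q0 
   q9     q3   q9  q11 
 * q10    q3   q4   q1 
   q11    q3   q6   q3 
(> = start, * = accepting)

start=q0; accept=q8,q10; q0-a>q1; q0-b>q2; q0-c>q0; q1-a>q3; q1-b>q4; q1-c>q1; q2-a>q1; q2-b>q5; q2-c>q0; q3-a>q3; q3-b>q6; q3-c>q3; q4-a>q3; q4-b>q7; q4-c>q1; q5-a>q1; q5-b>q5; q5-c>q8; q6-a>q3; q6-b>q9; q6-c>q3; q7-a>q3; q7-b>q7; q7-c>q10; q8-a>q1; q8-b>q2; q8-c>q0; q9-a>q3; q9-b>q9; q9-c>q11; q10-a>q3; q10-b>q4; q10-c>q1; q11-a>q3; q11-b>q6; q11-c>q3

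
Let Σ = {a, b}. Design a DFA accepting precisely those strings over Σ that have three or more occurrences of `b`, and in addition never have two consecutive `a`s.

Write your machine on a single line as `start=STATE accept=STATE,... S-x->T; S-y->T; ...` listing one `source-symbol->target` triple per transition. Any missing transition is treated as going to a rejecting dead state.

start=s0; accept=s7,s8; s0-a->s1; s0-b->s2; s1-a->s3; s1-b->s2; s2-a->s4; s2-b->s5; s3-a->s3; s3-b->s3; s4-a->s3; s4-b->s5; s5-a->s6; s5-b->s7; s6-a->s3; s6-b->s7; s7-a->s8; s7-b->s7; s8-a->s3; s8-b->s7

Build one automaton per condition and run them in lockstep. The first has 5 states tracking the count of `b`s, saturating at 4; the second has 3 states tracking partial matches of the forbidden pattern `aa`. A product state is a pair (one from each), accepting exactly when both do. Minimizing collapses redundant product states.
A 9-state machine:
        a   b  
>  s0   s1  s2 
   s1   s3  s2 
   s2   s4  s5 
   s3   s3  s3 
   s4   s3  s5 
   s5   s6  s7 
   s6   s3  s7 
 * s7   s8  s7 
 * s8   s3  s7 
(> = start, * = accepting)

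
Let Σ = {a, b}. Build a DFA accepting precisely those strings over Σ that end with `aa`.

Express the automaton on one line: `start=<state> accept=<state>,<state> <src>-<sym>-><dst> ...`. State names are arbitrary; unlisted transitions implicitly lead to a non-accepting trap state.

start=q0 accept=q2 q0-a->q1 q0-b->q0 q1-a->q2 q1-b->q0 q2-a->q2 q2-b->q0

Remember how much of `aa` the current input suffix matches. State q0 means no match yet; q1 means the last symbol is `a`; q2 means the last 2 symbols are `aa`. Only q2 accepts. On a mismatch, fall back to the longest proper suffix that is still a prefix of `aa`.
With 3 states:
        a   b  
>  q0   q1  q0 
   q1   q2  q0 
 * q2   q2  q0 
(> = start, * = accepting)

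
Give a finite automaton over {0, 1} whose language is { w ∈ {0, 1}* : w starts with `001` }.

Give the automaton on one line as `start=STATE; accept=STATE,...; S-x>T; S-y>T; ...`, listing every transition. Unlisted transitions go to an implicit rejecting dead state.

Walk along `001` while the input agrees: from A take `0` to B, and so on. Any deviation drops to the rejecting sink E. Once D is reached the prefix is confirmed and every continuation is accepted.
       0  1 
>  A   B  E 
   B   C  E 
   C   E  D 
 * D   D  D 
   E   E  E 
(> = start, * = accepting)

start=A; accept=D; A-0>B; A-1>E; B-0>C; B-1>E; C-0>E; C-1>D; D-0>D; D-1>D; E-0>E; E-1>E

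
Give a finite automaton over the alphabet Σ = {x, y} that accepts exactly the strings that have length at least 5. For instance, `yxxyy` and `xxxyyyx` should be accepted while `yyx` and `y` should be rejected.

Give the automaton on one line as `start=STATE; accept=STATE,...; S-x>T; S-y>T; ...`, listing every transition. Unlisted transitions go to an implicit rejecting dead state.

start=q0; accept=q5,q6; q0-x>q1; q0-y>q1; q1-x>q2; q1-y>q2; q2-x>q3; q2-y>q3; q3-x>q4; q3-y>q4; q4-x>q5; q4-y>q5; q5-x>q6; q5-y>q6; q6-x>q6; q6-y>q6

We only need to distinguish lengths 0, 1, …, 5, and '>5'. Chain q0 → q1 → q2 → q3 → q4 → q5 → q6 on every symbol, with q6 looping. Accepting states: {q5, q6}.
        x   y  
>  q0   q1  q1 
   q1   q2  q2 
   q2   q3  q3 
   q3   q4  q4 
   q4   q5  q5 
 * q5   q6  q6 
 * q6   q6  q6 
(> = start, * = accepting)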